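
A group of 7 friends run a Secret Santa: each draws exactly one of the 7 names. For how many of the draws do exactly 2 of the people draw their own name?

924

Pick the 2 fixed positions: C(7,2) = 21 ways.
The other 5 form a derangement: !5 = 44.
Total: 21 × 44 = 924.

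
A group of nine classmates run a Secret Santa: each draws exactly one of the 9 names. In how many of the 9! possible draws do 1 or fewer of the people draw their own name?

266993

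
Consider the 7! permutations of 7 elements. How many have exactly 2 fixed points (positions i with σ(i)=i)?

Choose which 2 of the 7 are fixed: C(7,2) = 21.
The other 5 form a derangement: !5 = 44.
Total: 21 × 44 = 924.

924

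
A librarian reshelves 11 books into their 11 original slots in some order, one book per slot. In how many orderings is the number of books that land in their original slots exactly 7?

2970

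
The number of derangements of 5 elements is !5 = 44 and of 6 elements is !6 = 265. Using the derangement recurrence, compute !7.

1854

!7 = (7-1)·(!6 + !5) = 6·(265 + 44) = 6·309 = 1854.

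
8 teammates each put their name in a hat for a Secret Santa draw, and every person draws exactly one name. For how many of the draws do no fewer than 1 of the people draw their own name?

25487

Sum C(8,i)·!(8-i) for i = 1..8:
  i=1: C(8,1)·!7 = 8·1854 = 14832
  i=2: C(8,2)·!6 = 28·265 = 7420
  i=3: C(8,3)·!5 = 56·44 = 2464
  i=4: C(8,4)·!4 = 70·9 = 630
  i=5: C(8,5)·!3 = 56·2 = 112
  i=6: C(8,6)·!2 = 28·1 = 28
  i=7: C(8,7)·!1 = 8·0 = 0
  i=8: C(8,8)·!0 = 1·1 = 1
Total = 25487.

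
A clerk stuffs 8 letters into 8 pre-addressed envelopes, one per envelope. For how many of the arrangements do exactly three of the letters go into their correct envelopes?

2464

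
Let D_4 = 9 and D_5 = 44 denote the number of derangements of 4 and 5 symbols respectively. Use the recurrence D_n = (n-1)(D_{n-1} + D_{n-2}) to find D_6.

265

D_6 = (6-1)·(D_5 + D_4) = 5·(44 + 9) = 5·53 = 265.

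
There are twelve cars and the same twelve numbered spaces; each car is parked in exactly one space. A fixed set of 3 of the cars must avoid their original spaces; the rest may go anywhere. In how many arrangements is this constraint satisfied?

Let A_j be the event that the j-th constrained one is fixed. By inclusion-exclusion over the 3 events:
Σ_{j=0}^{3} (-1)^j C(3,j)(12-j)!
= C(3,0)·12! - C(3,1)·11! + C(3,2)·10! - C(3,3)·9!
= 479001600 - 119750400 + 10886400 - 362880
= 369774720

369774720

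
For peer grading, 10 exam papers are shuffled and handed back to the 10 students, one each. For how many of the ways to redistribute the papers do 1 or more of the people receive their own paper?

Sum C(10,i)·!(10-i) for i = 1..10:
  i=1: C(10,1)·!9 = 10·133496 = 1334960
  i=2: C(10,2)·!8 = 45·14833 = 667485
  i=3: C(10,3)·!7 = 120·1854 = 222480
  i=4: C(10,4)·!6 = 210·265 = 55650
  i=5: C(10,5)·!5 = 252·44 = 11088
  i=6: C(10,6)·!4 = 210·9 = 1890
  i=7: C(10,7)·!3 = 120·2 = 240
  i=8: C(10,8)·!2 = 45·1 = 45
  i=9: C(10,9)·!1 = 10·0 = 0
  i=10: C(10,10)·!0 = 1·1 = 1
Total = 2293839.

2293839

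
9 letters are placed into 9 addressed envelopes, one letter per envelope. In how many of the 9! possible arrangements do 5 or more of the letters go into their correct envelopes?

1339

Sum C(9,i)·!(9-i) for i = 5..9:
  i=5: C(9,5)·!4 = 126·9 = 1134
  i=6: C(9,6)·!3 = 84·2 = 168
  i=7: C(9,7)·!2 = 36·1 = 36
  i=8: C(9,8)·!1 = 9·0 = 0
  i=9: C(9,9)·!0 = 1·1 = 1
Total = 1339.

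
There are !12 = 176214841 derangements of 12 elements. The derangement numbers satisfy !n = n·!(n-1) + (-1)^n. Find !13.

!13 = 13·176214841 - 1 = 2290792932.

2290792932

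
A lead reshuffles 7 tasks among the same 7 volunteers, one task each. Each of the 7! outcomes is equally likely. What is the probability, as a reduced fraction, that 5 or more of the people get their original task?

Favorable outcomes: Σ_{i≥5} C(7,i)·!(7-i) = 21·1 + 7·0 + 1·1 = 22.
Total outcomes: 7! = 5040.
Probability = 22/5040 = 11/2520.

11/2520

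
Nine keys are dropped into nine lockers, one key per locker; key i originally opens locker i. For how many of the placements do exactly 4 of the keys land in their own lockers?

5544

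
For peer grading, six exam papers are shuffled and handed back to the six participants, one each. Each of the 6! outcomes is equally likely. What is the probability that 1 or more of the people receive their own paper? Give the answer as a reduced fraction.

91/144

Favorable outcomes: Σ_{i≥1} C(6,i)·!(6-i) = 6·44 + 15·9 + 20·2 + 15·1 + 6·0 + 1·1 = 455.
Total outcomes: 6! = 720.
Probability = 455/720 = 91/144.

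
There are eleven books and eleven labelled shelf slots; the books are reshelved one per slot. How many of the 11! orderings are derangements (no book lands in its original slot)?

Use !n = (n-1)(!(n-1) + !(n-2)).
!11 = 10·(1334961 + 133496) = 10·1468457 = 14684570

14684570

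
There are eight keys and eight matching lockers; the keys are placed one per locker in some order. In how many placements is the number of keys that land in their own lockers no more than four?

40179

Sum C(8,i)·!(8-i) for i = 0..4:
  i=0: C(8,0)·!8 = 1·14833 = 14833
  i=1: C(8,1)·!7 = 8·1854 = 14832
  i=2: C(8,2)·!6 = 28·265 = 7420
  i=3: C(8,3)·!5 = 56·44 = 2464
  i=4: C(8,4)·!4 = 70·9 = 630
Total = 40179.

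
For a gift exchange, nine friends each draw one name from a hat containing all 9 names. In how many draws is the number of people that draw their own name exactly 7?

Pick the 7 fixed positions: C(9,7) = 36 ways.
The remaining 2 must be deranged: !2 = 1.
Total: 36 × 1 = 36.

36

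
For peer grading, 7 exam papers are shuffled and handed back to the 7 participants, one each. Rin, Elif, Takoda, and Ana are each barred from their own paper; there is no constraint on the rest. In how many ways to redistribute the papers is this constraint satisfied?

2790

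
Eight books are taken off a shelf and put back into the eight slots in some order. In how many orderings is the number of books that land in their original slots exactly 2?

7420

Choose which 2 of the 8 are fixed: C(8,2) = 28.
The remaining 6 must be deranged: !6 = 265.
Total: 28 × 265 = 7420.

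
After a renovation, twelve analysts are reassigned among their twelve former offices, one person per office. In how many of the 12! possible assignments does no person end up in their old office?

176214841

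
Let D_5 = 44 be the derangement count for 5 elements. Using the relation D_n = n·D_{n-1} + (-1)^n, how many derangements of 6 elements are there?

D_6 = 6·44 + 1 = 265.

265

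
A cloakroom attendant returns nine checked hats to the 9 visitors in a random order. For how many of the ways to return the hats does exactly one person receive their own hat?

133497

Pick the single fixed position: C(9,1) = 9 ways.
The remaining 8 must be deranged: !8 = 14833.
Total: 9 × 14833 = 133497.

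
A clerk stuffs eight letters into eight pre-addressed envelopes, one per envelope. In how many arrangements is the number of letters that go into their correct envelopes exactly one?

14832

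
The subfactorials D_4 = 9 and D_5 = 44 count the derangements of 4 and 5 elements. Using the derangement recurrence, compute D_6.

265

D_6 = (6-1)·(D_5 + D_4) = 5·(44 + 9) = 5·53 = 265.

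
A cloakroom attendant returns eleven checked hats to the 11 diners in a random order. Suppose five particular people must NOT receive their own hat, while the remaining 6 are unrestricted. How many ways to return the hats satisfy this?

Let A_j be the event that the j-th constrained one is fixed. By inclusion-exclusion over the 5 events:
Σ_{j=0}^{5} (-1)^j C(5,j)(11-j)!
= C(5,0)·11! - C(5,1)·10! + C(5,2)·9! - C(5,3)·8! + C(5,4)·7! - C(5,5)·6!
= 39916800 - 18144000 + 3628800 - 403200 + 25200 - 720
= 25022880

25022880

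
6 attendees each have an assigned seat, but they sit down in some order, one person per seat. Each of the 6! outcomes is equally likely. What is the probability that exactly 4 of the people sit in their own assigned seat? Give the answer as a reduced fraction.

1/48

Favorable outcomes: C(6,4)·!2 = 15·1 = 15.
Total outcomes: 6! = 720.
Probability = 15/720 = 1/48.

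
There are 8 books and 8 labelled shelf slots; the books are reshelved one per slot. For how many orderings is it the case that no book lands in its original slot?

14833

!8 = 8! · Σ_{k=0}^{8} (-1)^k/k!
= 8! - 8!/1! + 8!/2! - 8!/3! + 8!/4! - 8!/5! + 8!/6! - 8!/7! + 8!/8!
= 40320 - 40320 + 20160 - 6720 + 1680 - 336 + 56 - 8 + 1
= 14833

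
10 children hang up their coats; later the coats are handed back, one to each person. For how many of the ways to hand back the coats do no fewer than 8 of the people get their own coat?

46

# with exactly i fixed is C(10,i)·!(10-i); sum over i=8..10:
  i=8: C(10,8)·!2 = 45·1 = 45
  i=9: C(10,9)·!1 = 10·0 = 0
  i=10: C(10,10)·!0 = 1·1 = 1
Total = 46.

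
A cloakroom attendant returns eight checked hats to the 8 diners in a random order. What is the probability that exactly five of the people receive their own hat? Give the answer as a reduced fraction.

1/360

Favorable outcomes: C(8,5)·!3 = 56·2 = 112.
Total outcomes: 8! = 40320.
Probability = 112/40320 = 1/360.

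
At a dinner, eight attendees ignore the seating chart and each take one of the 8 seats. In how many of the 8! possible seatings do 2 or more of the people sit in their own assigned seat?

10655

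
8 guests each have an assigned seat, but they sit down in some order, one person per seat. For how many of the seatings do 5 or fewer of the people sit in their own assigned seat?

Sum C(8,i)·!(8-i) for i = 0..5:
  i=0: C(8,0)·!8 = 1·14833 = 14833
  i=1: C(8,1)·!7 = 8·1854 = 14832
  i=2: C(8,2)·!6 = 28·265 = 7420
  i=3: C(8,3)·!5 = 56·44 = 2464
  i=4: C(8,4)·!4 = 70·9 = 630
  i=5: C(8,5)·!3 = 56·2 = 112
Total = 40291.

40291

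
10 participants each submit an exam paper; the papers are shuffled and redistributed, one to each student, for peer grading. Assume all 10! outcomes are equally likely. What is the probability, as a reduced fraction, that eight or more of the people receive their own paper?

Favorable outcomes: Σ_{i≥8} C(10,i)·!(10-i) = 45·1 + 10·0 + 1·1 = 46.
Total outcomes: 10! = 3628800.
Probability = 46/3628800 = 23/1814400.

23/1814400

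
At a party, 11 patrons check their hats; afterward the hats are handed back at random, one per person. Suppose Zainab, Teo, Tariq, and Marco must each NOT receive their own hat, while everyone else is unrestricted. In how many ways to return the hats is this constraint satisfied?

Inclusion-exclusion on the 4 forbidden self-matches:
Σ_{j=0}^{4} (-1)^j C(4,j)(11-j)!
= C(4,0)·11! - C(4,1)·10! + C(4,2)·9! - C(4,3)·8! + C(4,4)·7!
= 39916800 - 14515200 + 2177280 - 161280 + 5040
= 27422640

27422640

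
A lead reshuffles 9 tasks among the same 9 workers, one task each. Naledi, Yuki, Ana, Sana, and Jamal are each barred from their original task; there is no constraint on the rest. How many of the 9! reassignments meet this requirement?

Let A_j be the event that the j-th constrained one is fixed. By inclusion-exclusion over the 5 events:
Σ_{j=0}^{5} (-1)^j C(5,j)(9-j)!
= C(5,0)·9! - C(5,1)·8! + C(5,2)·7! - C(5,3)·6! + C(5,4)·5! - C(5,5)·4!
= 362880 - 201600 + 50400 - 7200 + 600 - 24
= 205056

205056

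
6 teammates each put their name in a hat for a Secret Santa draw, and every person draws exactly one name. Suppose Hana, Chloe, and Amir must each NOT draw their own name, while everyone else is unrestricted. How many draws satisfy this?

426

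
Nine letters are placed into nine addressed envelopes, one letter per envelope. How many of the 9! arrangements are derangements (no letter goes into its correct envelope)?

!9 is the nearest integer to 9!/e.
9! = 362880, and 362880/e ≈ 133496.09, so !9 = 133496.

133496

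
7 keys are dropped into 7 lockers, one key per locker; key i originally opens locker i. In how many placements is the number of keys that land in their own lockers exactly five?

21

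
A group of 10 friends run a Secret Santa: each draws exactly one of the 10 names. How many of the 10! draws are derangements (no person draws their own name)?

!10 = 10! · Σ_{k=0}^{10} (-1)^k/k!
= 10! - 10!/1! + 10!/2! - 10!/3! + 10!/4! - 10!/5! + 10!/6! - 10!/7! + 10!/8! - 10!/9! + 10!/10!
= 3628800 - 3628800 + 1814400 - 604800 + 151200 - 30240 + 5040 - 720 + 90 - 10 + 1
= 1334961

1334961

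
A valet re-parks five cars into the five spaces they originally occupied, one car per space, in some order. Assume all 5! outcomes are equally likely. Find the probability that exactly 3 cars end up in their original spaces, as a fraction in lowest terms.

Favorable outcomes: C(5,3)·!2 = 10·1 = 10.
Total outcomes: 5! = 120.
Probability = 10/120 = 1/12.

1/12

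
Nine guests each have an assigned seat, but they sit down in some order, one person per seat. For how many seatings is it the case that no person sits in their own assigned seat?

133496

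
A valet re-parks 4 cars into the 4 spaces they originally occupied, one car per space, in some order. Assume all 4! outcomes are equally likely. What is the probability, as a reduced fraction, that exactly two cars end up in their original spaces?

1/4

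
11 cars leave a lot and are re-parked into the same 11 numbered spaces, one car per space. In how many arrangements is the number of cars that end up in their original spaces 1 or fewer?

Sum C(11,i)·!(11-i) for i = 0..1:
  i=0: C(11,0)·!11 = 1·14684570 = 14684570
  i=1: C(11,1)·!10 = 11·1334961 = 14684571
Total = 29369141.

29369141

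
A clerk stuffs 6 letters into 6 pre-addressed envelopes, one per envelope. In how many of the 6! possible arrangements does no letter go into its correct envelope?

265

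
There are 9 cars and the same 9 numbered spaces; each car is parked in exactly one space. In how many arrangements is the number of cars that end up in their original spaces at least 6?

# with exactly i fixed is C(9,i)·!(9-i); sum over i=6..9:
  i=6: C(9,6)·!3 = 84·2 = 168
  i=7: C(9,7)·!2 = 36·1 = 36
  i=8: C(9,8)·!1 = 9·0 = 0
  i=9: C(9,9)·!0 = 1·1 = 1
Total = 205.

205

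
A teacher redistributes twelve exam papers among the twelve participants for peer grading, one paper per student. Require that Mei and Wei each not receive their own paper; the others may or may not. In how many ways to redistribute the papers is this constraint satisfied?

402796800

Inclusion-exclusion on the 2 forbidden self-matches:
Σ_{j=0}^{2} (-1)^j C(2,j)(12-j)!
= C(2,0)·12! - C(2,1)·11! + C(2,2)·10!
= 479001600 - 79833600 + 3628800
= 402796800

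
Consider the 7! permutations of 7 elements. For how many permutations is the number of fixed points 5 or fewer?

5039

# with exactly i fixed is C(7,i)·!(7-i); sum over i=0..5:
  i=0: C(7,0)·!7 = 1·1854 = 1854
  i=1: C(7,1)·!6 = 7·265 = 1855
  i=2: C(7,2)·!5 = 21·44 = 924
  i=3: C(7,3)·!4 = 35·9 = 315
  i=4: C(7,4)·!3 = 35·2 = 70
  i=5: C(7,5)·!2 = 21·1 = 21
Total = 5039.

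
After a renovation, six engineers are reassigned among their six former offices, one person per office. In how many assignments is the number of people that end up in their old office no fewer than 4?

16

# with exactly i fixed is C(6,i)·!(6-i); sum over i=4..6:
  i=4: C(6,4)·!2 = 15·1 = 15
  i=5: C(6,5)·!1 = 6·0 = 0
  i=6: C(6,6)·!0 = 1·1 = 1
Total = 16.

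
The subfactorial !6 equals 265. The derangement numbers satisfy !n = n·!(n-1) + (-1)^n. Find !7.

1854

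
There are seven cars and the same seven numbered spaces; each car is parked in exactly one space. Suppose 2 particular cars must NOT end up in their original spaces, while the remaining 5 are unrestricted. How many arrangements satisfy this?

3720

Inclusion-exclusion on the 2 forbidden self-matches:
Σ_{j=0}^{2} (-1)^j C(2,j)(7-j)!
= C(2,0)·7! - C(2,1)·6! + C(2,2)·5!
= 5040 - 1440 + 120
= 3720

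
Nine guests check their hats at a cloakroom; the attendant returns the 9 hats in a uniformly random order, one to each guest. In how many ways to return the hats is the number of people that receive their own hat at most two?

# with exactly i fixed is C(9,i)·!(9-i); sum over i=0..2:
  i=0: C(9,0)·!9 = 1·133496 = 133496
  i=1: C(9,1)·!8 = 9·14833 = 133497
  i=2: C(9,2)·!7 = 36·1854 = 66744
Total = 333737.

333737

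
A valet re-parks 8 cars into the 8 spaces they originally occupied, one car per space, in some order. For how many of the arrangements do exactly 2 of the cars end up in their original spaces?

7420

Choose which 2 of the 8 are fixed: C(8,2) = 28.
The remaining 6 must be deranged: !6 = 265.
Total: 28 × 265 = 7420.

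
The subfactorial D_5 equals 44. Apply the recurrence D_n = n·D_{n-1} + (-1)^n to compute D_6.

D_6 = 6·44 + 1 = 265.

265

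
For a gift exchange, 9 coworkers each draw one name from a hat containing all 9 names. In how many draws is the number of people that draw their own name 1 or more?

# with exactly i fixed is C(9,i)·!(9-i); sum over i=1..9:
  i=1: C(9,1)·!8 = 9·14833 = 133497
  i=2: C(9,2)·!7 = 36·1854 = 66744
  i=3: C(9,3)·!6 = 84·265 = 22260
  i=4: C(9,4)·!5 = 126·44 = 5544
  i=5: C(9,5)·!4 = 126·9 = 1134
  i=6: C(9,6)·!3 = 84·2 = 168
  i=7: C(9,7)·!2 = 36·1 = 36
  i=8: C(9,8)·!1 = 9·0 = 0
  i=9: C(9,9)·!0 = 1·1 = 1
Total = 229384.

229384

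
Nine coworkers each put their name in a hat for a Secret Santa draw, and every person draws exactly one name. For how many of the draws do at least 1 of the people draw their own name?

# with exactly i fixed is C(9,i)·!(9-i); sum over i=1..9:
  i=1: C(9,1)·!8 = 9·14833 = 133497
  i=2: C(9,2)·!7 = 36·1854 = 66744
  i=3: C(9,3)·!6 = 84·265 = 22260
  i=4: C(9,4)·!5 = 126·44 = 5544
  i=5: C(9,5)·!4 = 126·9 = 1134
  i=6: C(9,6)·!3 = 84·2 = 168
  i=7: C(9,7)·!2 = 36·1 = 36
  i=8: C(9,8)·!1 = 9·0 = 0
  i=9: C(9,9)·!0 = 1·1 = 1
Total = 229384.

229384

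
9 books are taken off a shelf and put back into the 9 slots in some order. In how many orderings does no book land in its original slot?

133496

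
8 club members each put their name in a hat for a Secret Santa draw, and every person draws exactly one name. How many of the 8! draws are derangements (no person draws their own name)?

14833

Recurrence: !8 = 7·(!7 + !6).
!8 = 7·(1854 + 265) = 7·2119 = 14833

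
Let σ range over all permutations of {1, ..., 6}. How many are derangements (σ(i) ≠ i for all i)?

265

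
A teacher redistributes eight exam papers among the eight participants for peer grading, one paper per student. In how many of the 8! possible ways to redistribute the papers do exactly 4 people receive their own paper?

630

Choose which 4 of the 8 are fixed: C(8,4) = 70.
The remaining 4 must be deranged: !4 = 9.
Total: 70 × 9 = 630.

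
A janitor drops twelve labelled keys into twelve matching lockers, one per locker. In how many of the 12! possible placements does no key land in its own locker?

176214841

!12 is the nearest integer to 12!/e.
12! = 479001600, and 479001600/e ≈ 176214840.93, so !12 = 176214841.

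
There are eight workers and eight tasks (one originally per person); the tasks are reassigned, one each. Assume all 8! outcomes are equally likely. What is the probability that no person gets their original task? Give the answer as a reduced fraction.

2119/5760

Favorable outcomes: !8 = 14833.
Total outcomes: 8! = 40320.
Probability = 14833/40320 = 2119/5760.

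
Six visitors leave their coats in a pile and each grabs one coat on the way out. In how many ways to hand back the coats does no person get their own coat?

265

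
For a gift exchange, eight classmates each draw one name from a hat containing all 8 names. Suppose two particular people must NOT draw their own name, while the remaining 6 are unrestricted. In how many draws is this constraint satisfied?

Let A_j be the event that the j-th constrained one is fixed. By inclusion-exclusion over the 2 events:
Σ_{j=0}^{2} (-1)^j C(2,j)(8-j)!
= C(2,0)·8! - C(2,1)·7! + C(2,2)·6!
= 40320 - 10080 + 720
= 30960

30960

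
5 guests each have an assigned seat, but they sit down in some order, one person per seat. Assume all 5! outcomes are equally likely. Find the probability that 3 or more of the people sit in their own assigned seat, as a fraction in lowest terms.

11/120

Favorable outcomes: Σ_{i≥3} C(5,i)·!(5-i) = 10·1 + 5·0 + 1·1 = 11.
Total outcomes: 5! = 120.
Probability = 11/120 = 11/120.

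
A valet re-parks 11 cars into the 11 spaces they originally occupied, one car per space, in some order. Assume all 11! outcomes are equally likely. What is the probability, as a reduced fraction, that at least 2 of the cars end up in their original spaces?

Favorable outcomes: Σ_{i≥2} C(11,i)·!(11-i) = 55·133496 + 165·14833 + 330·1854 + 462·265 + 462·44 + 330·9 + 165·2 + 55·1 + 11·0 + 1·1 = 10547659.
Total outcomes: 11! = 39916800.
Probability = 10547659/39916800 = 10547659/39916800.

10547659/39916800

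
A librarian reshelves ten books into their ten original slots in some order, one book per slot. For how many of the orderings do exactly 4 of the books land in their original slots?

55650

Choose which 4 of the 10 are fixed: C(10,4) = 210.
The other 6 form a derangement: !6 = 265.
Total: 210 × 265 = 55650.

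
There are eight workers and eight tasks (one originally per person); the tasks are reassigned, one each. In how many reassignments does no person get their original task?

14833

Recurrence: !8 = 8·!7 + (-1)^8.
!8 = 8·1854 + 1 = 14833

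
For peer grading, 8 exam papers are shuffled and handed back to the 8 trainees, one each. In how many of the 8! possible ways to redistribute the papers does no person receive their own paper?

14833

The subfactorial !8 = [8!/e] (nearest integer).
8! = 40320, and 40320/e ≈ 14832.90, so !8 = 14833.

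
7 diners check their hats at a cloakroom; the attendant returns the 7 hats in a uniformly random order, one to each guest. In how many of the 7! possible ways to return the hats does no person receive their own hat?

1854

The subfactorial !7 = [7!/e] (nearest integer).
7! = 5040, and 5040/e ≈ 1854.11, so !7 = 1854.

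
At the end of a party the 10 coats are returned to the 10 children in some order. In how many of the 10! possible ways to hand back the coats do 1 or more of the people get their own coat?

# with exactly i fixed is C(10,i)·!(10-i); sum over i=1..10:
  i=1: C(10,1)·!9 = 10·133496 = 1334960
  i=2: C(10,2)·!8 = 45·14833 = 667485
  i=3: C(10,3)·!7 = 120·1854 = 222480
  i=4: C(10,4)·!6 = 210·265 = 55650
  i=5: C(10,5)·!5 = 252·44 = 11088
  i=6: C(10,6)·!4 = 210·9 = 1890
  i=7: C(10,7)·!3 = 120·2 = 240
  i=8: C(10,8)·!2 = 45·1 = 45
  i=9: C(10,9)·!1 = 10·0 = 0
  i=10: C(10,10)·!0 = 1·1 = 1
Total = 2293839.

2293839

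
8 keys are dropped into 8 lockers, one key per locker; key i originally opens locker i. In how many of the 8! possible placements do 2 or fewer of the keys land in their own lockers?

# with exactly i fixed is C(8,i)·!(8-i); sum over i=0..2:
  i=0: C(8,0)·!8 = 1·14833 = 14833
  i=1: C(8,1)·!7 = 8·1854 = 14832
  i=2: C(8,2)·!6 = 28·265 = 7420
Total = 37085.

37085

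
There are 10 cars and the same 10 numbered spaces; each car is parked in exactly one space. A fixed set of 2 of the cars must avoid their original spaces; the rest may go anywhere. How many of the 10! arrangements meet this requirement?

2943360

Inclusion-exclusion on the 2 forbidden self-matches:
Σ_{j=0}^{2} (-1)^j C(2,j)(10-j)!
= C(2,0)·10! - C(2,1)·9! + C(2,2)·8!
= 3628800 - 725760 + 40320
= 2943360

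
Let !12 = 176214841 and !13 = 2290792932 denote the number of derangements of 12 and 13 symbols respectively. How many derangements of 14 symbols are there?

32071101049

!14 = (14-1)·(!13 + !12) = 13·(2290792932 + 176214841) = 13·2467007773 = 32071101049.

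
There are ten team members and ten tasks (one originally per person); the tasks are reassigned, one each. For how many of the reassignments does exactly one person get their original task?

1334960

Choose which one of the 10 is fixed: C(10,1) = 10.
The other 9 form a derangement: !9 = 133496.
Total: 10 × 133496 = 1334960.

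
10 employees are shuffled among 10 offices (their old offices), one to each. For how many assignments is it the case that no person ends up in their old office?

Recurrence: !10 = 10·!9 + (-1)^10.
!10 = 10·133496 + 1 = 1334961

1334961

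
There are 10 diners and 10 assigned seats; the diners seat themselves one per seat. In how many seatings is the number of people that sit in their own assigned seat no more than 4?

Sum C(10,i)·!(10-i) for i = 0..4:
  i=0: C(10,0)·!10 = 1·1334961 = 1334961
  i=1: C(10,1)·!9 = 10·133496 = 1334960
  i=2: C(10,2)·!8 = 45·14833 = 667485
  i=3: C(10,3)·!7 = 120·1854 = 222480
  i=4: C(10,4)·!6 = 210·265 = 55650
Total = 3615536.

3615536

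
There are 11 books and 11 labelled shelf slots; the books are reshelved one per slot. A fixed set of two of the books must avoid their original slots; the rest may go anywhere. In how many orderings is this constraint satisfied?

33022080

Let A_j be the event that the j-th constrained one is fixed. By inclusion-exclusion over the 2 events:
Σ_{j=0}^{2} (-1)^j C(2,j)(11-j)!
= C(2,0)·11! - C(2,1)·10! + C(2,2)·9!
= 39916800 - 7257600 + 362880
= 33022080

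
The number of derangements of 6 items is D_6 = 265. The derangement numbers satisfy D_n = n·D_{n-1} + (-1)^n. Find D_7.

D_7 = 7·265 - 1 = 1854.

1854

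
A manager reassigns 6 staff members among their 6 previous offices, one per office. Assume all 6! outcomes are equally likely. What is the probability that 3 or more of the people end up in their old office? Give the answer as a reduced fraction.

Favorable outcomes: Σ_{i≥3} C(6,i)·!(6-i) = 20·2 + 15·1 + 6·0 + 1·1 = 56.
Total outcomes: 6! = 720.
Probability = 56/720 = 7/90.

7/90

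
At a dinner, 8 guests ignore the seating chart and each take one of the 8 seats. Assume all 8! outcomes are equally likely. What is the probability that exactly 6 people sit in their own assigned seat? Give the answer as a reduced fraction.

Favorable outcomes: C(8,6)·!2 = 28·1 = 28.
Total outcomes: 8! = 40320.
Probability = 28/40320 = 1/1440.

1/1440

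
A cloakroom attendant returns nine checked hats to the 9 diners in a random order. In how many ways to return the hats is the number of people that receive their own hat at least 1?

# with exactly i fixed is C(9,i)·!(9-i); sum over i=1..9:
  i=1: C(9,1)·!8 = 9·14833 = 133497
  i=2: C(9,2)·!7 = 36·1854 = 66744
  i=3: C(9,3)·!6 = 84·265 = 22260
  i=4: C(9,4)·!5 = 126·44 = 5544
  i=5: C(9,5)·!4 = 126·9 = 1134
  i=6: C(9,6)·!3 = 84·2 = 168
  i=7: C(9,7)·!2 = 36·1 = 36
  i=8: C(9,8)·!1 = 9·0 = 0
  i=9: C(9,9)·!0 = 1·1 = 1
Total = 229384.

229384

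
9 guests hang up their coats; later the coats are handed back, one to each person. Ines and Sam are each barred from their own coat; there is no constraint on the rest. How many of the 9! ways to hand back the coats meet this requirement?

Let A_j be the event that the j-th constrained one is fixed. By inclusion-exclusion over the 2 events:
Σ_{j=0}^{2} (-1)^j C(2,j)(9-j)!
= C(2,0)·9! - C(2,1)·8! + C(2,2)·7!
= 362880 - 80640 + 5040
= 287280

287280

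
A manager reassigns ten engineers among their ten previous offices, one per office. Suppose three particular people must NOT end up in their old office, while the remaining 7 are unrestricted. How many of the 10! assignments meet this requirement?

Let A_j be the event that the j-th constrained one is fixed. By inclusion-exclusion over the 3 events:
Σ_{j=0}^{3} (-1)^j C(3,j)(10-j)!
= C(3,0)·10! - C(3,1)·9! + C(3,2)·8! - C(3,3)·7!
= 3628800 - 1088640 + 120960 - 5040
= 2656080

2656080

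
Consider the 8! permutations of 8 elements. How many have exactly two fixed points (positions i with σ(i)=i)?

Pick the 2 fixed positions: C(8,2) = 28 ways.
The other 6 form a derangement: !6 = 265.
Total: 28 × 265 = 7420.

7420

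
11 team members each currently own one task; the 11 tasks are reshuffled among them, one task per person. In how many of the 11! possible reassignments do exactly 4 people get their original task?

611820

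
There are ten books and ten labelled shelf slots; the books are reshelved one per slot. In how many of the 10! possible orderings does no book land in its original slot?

1334961

!10 = 10! · Σ_{k=0}^{10} (-1)^k/k!
= 10! - 10!/1! + 10!/2! - 10!/3! + 10!/4! - 10!/5! + 10!/6! - 10!/7! + 10!/8! - 10!/9! + 10!/10!
= 3628800 - 3628800 + 1814400 - 604800 + 151200 - 30240 + 5040 - 720 + 90 - 10 + 1
= 1334961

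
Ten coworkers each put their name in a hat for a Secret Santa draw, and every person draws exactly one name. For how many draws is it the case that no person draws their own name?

1334961

The subfactorial !10 = [10!/e] (nearest integer).
10! = 3628800, and 3628800/e ≈ 1334960.92, so !10 = 1334961.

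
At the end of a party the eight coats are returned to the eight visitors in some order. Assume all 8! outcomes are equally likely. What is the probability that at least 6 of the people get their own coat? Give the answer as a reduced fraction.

Favorable outcomes: Σ_{i≥6} C(8,i)·!(8-i) = 28·1 + 8·0 + 1·1 = 29.
Total outcomes: 8! = 40320.
Probability = 29/40320 = 29/40320.

29/40320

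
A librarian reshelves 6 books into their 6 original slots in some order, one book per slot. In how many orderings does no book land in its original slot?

265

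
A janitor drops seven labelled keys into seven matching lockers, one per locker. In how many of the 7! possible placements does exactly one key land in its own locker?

1855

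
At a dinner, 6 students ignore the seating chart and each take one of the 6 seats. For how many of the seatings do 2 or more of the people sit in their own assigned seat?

191

Sum C(6,i)·!(6-i) for i = 2..6:
  i=2: C(6,2)·!4 = 15·9 = 135
  i=3: C(6,3)·!3 = 20·2 = 40
  i=4: C(6,4)·!2 = 15·1 = 15
  i=5: C(6,5)·!1 = 6·0 = 0
  i=6: C(6,6)·!0 = 1·1 = 1
Total = 191.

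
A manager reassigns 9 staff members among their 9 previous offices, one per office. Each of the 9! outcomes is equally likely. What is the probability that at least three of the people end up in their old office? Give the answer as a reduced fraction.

Favorable outcomes: Σ_{i≥3} C(9,i)·!(9-i) = 84·265 + 126·44 + 126·9 + 84·2 + 36·1 + 9·0 + 1·1 = 29143.
Total outcomes: 9! = 362880.
Probability = 29143/362880 = 29143/362880.

29143/362880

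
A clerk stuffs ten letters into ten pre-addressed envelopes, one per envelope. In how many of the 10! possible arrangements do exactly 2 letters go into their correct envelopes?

Choose which 2 of the 10 are fixed: C(10,2) = 45.
The other 8 form a derangement: !8 = 14833.
Total: 45 × 14833 = 667485.

667485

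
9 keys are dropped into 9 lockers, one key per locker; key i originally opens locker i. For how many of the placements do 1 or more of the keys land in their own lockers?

# with exactly i fixed is C(9,i)·!(9-i); sum over i=1..9:
  i=1: C(9,1)·!8 = 9·14833 = 133497
  i=2: C(9,2)·!7 = 36·1854 = 66744
  i=3: C(9,3)·!6 = 84·265 = 22260
  i=4: C(9,4)·!5 = 126·44 = 5544
  i=5: C(9,5)·!4 = 126·9 = 1134
  i=6: C(9,6)·!3 = 84·2 = 168
  i=7: C(9,7)·!2 = 36·1 = 36
  i=8: C(9,8)·!1 = 9·0 = 0
  i=9: C(9,9)·!0 = 1·1 = 1
Total = 229384.

229384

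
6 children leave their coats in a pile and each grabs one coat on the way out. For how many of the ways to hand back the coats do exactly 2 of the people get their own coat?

Pick the 2 fixed positions: C(6,2) = 15 ways.
The remaining 4 must be deranged: !4 = 9.
Total: 15 × 9 = 135.

135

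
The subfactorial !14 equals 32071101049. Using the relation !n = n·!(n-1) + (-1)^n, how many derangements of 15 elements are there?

481066515734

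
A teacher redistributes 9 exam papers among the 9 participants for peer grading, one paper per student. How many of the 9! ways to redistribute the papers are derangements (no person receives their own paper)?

133496

The subfactorial !9 = [9!/e] (nearest integer).
9! = 362880, and 362880/e ≈ 133496.09, so !9 = 133496.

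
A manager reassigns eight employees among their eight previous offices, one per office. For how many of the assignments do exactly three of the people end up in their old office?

2464

Choose which 3 of the 8 are fixed: C(8,3) = 56.
The remaining 5 must be deranged: !5 = 44.
Total: 56 × 44 = 2464.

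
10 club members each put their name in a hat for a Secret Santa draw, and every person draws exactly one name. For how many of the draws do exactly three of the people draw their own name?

Pick the 3 fixed positions: C(10,3) = 120 ways.
The other 7 form a derangement: !7 = 1854.
Total: 120 × 1854 = 222480.

222480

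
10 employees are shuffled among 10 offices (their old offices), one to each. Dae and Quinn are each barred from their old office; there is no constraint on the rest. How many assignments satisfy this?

Let A_j be the event that the j-th constrained one is fixed. By inclusion-exclusion over the 2 events:
Σ_{j=0}^{2} (-1)^j C(2,j)(10-j)!
= C(2,0)·10! - C(2,1)·9! + C(2,2)·8!
= 3628800 - 725760 + 40320
= 2943360

2943360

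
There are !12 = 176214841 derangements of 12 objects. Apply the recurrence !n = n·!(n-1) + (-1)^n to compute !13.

!13 = 13·176214841 - 1 = 2290792932.

2290792932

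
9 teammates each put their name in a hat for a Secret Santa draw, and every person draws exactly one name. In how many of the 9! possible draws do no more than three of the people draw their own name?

355997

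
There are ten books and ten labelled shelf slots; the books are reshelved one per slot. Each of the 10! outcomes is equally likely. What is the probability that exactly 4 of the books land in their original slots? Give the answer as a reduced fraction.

53/3456

Favorable outcomes: C(10,4)·!6 = 210·265 = 55650.
Total outcomes: 10! = 3628800.
Probability = 55650/3628800 = 53/3456.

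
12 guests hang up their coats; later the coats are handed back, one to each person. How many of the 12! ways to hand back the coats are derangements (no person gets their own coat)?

176214841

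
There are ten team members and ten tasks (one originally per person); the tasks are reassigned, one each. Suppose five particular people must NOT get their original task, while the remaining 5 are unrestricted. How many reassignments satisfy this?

Inclusion-exclusion on the 5 forbidden self-matches:
Σ_{j=0}^{5} (-1)^j C(5,j)(10-j)!
= C(5,0)·10! - C(5,1)·9! + C(5,2)·8! - C(5,3)·7! + C(5,4)·6! - C(5,5)·5!
= 3628800 - 1814400 + 403200 - 50400 + 3600 - 120
= 2170680

2170680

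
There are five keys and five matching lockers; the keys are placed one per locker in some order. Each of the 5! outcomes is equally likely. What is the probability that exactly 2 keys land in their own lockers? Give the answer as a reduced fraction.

1/6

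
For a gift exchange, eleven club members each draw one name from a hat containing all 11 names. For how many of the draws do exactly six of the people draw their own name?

20328

Pick the 6 fixed positions: C(11,6) = 462 ways.
The remaining 5 must be deranged: !5 = 44.
Total: 462 × 44 = 20328.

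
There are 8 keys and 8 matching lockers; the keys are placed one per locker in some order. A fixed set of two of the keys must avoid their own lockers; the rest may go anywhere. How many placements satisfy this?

30960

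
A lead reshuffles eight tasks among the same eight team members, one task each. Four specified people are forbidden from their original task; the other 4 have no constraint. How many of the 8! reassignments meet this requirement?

24024

Inclusion-exclusion on the 4 forbidden self-matches:
Σ_{j=0}^{4} (-1)^j C(4,j)(8-j)!
= C(4,0)·8! - C(4,1)·7! + C(4,2)·6! - C(4,3)·5! + C(4,4)·4!
= 40320 - 20160 + 4320 - 480 + 24
= 24024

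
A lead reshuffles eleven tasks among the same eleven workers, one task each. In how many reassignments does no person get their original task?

The subfactorial !11 = [11!/e] (nearest integer).
11! = 39916800, and 39916800/e ≈ 14684570.08, so !11 = 14684570.

14684570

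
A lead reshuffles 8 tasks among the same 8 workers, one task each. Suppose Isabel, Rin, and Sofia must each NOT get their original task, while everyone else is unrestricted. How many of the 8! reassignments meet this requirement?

27240

Inclusion-exclusion on the 3 forbidden self-matches:
Σ_{j=0}^{3} (-1)^j C(3,j)(8-j)!
= C(3,0)·8! - C(3,1)·7! + C(3,2)·6! - C(3,3)·5!
= 40320 - 15120 + 2160 - 120
= 27240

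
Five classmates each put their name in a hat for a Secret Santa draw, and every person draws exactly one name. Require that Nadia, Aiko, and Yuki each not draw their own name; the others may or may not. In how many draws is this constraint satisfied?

64

Inclusion-exclusion on the 3 forbidden self-matches:
Σ_{j=0}^{3} (-1)^j C(3,j)(5-j)!
= C(3,0)·5! - C(3,1)·4! + C(3,2)·3! - C(3,3)·2!
= 120 - 72 + 18 - 2
= 64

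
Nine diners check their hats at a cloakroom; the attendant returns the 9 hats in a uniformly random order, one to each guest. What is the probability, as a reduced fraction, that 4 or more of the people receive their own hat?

Favorable outcomes: Σ_{i≥4} C(9,i)·!(9-i) = 126·44 + 126·9 + 84·2 + 36·1 + 9·0 + 1·1 = 6883.
Total outcomes: 9! = 362880.
Probability = 6883/362880 = 6883/362880.

6883/362880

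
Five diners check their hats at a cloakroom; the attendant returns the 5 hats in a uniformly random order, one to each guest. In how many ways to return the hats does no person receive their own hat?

By inclusion-exclusion, !5 = Σ (-1)^k · 5!/k! for k=0..5
= 5! - 5!/1! + 5!/2! - 5!/3! + 5!/4! - 5!/5!
= 120 - 120 + 60 - 20 + 5 - 1
= 44

44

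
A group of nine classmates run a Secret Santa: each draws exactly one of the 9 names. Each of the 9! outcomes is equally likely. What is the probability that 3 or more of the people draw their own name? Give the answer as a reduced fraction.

Favorable outcomes: Σ_{i≥3} C(9,i)·!(9-i) = 84·265 + 126·44 + 126·9 + 84·2 + 36·1 + 9·0 + 1·1 = 29143.
Total outcomes: 9! = 362880.
Probability = 29143/362880 = 29143/362880.

29143/362880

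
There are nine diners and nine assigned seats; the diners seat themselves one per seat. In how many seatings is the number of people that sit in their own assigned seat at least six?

205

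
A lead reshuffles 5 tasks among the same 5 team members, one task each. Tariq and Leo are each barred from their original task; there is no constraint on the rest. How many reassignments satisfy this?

Inclusion-exclusion on the 2 forbidden self-matches:
Σ_{j=0}^{2} (-1)^j C(2,j)(5-j)!
= C(2,0)·5! - C(2,1)·4! + C(2,2)·3!
= 120 - 48 + 6
= 78

78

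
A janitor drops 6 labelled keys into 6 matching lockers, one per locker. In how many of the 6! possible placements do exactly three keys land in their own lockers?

Pick the 3 fixed positions: C(6,3) = 20 ways.
The other 3 form a derangement: !3 = 2.
Total: 20 × 2 = 40.

40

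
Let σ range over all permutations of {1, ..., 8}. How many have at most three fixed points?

39549

# with exactly i fixed is C(8,i)·!(8-i); sum over i=0..3:
  i=0: C(8,0)·!8 = 1·14833 = 14833
  i=1: C(8,1)·!7 = 8·1854 = 14832
  i=2: C(8,2)·!6 = 28·265 = 7420
  i=3: C(8,3)·!5 = 56·44 = 2464
Total = 39549.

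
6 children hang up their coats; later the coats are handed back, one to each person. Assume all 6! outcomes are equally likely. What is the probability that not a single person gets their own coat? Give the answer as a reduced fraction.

53/144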